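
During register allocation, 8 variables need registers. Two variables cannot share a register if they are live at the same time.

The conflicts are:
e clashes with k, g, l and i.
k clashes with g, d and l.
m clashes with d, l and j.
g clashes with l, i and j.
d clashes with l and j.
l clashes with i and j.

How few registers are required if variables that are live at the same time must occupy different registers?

4

m, d, l, j are mutually in conflict, so at least 4 registers are needed.
4 registers suffice: register 1 → {l}; register 2 → {g, d}; register 3 → {k, i, j}; register 4 → {e, m}. No two conflicting variables share a register.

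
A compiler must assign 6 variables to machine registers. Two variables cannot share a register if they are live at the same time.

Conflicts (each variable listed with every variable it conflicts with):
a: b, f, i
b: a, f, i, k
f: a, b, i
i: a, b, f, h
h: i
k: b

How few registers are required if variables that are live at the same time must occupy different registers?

4

a, b, f, i all conflict with each other, so at least 4 registers are needed.
Using 4 registers: a=3, b=2, f=4, i=1, h=2, k=1. No two conflicting variables share a register.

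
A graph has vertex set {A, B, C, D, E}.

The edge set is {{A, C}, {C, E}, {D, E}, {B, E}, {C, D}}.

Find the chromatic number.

3

C, D, E form a triangle, so at least 3 colors are needed.
One proper 3-coloring: A=red, B=blue, C=blue, D=green, E=red. No two adjacent vertices share a color.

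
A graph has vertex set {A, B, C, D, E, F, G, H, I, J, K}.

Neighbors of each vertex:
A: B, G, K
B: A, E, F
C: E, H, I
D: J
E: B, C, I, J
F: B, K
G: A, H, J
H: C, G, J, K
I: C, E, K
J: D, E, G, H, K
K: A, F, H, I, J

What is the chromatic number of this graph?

3

H, J, K are mutually adjacent, so at least 3 colors are needed.
3 colors suffice: color 1 → {D, E, G, K}; color 2 → {B, C, J}; color 3 → {A, F, H, I}. No two adjacent vertices share a color.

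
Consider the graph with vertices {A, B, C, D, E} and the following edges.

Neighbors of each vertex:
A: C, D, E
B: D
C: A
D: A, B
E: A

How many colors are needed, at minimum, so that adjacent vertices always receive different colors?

2

A and C are adjacent, so at least 2 colors are needed.
2 colors suffice: color red → {A, B}; color blue → {C, D, E}. No two adjacent vertices share a color.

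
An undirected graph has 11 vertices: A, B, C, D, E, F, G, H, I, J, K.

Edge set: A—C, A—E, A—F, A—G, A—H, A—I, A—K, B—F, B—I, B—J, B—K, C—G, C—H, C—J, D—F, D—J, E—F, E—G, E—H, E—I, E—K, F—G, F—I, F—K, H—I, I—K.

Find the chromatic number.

5

A, E, F, I, K form a clique, so at least 5 colors are needed.
5 colors suffice: color red → {A, B, D}; color blue → {C, F}; color green → {E, J}; color yellow → {G, I}; color purple → {H, K}. No two adjacent vertices share a color.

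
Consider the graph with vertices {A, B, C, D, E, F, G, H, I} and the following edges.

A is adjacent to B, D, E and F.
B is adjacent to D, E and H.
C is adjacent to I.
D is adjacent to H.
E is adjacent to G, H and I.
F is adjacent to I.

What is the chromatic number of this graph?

B, E, H are mutually adjacent, so at least 3 colors are needed.
One proper 3-coloring: A=green, B=blue, C=red, D=red, E=red, F=red, G=blue, H=green, I=blue. No two adjacent vertices share a color.

3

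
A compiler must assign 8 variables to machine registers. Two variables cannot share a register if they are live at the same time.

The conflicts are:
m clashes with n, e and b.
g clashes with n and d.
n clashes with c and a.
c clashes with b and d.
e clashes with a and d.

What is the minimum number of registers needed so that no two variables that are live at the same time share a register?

3

The cycle c-n-m-e-d-c has odd length 5, so it cannot be 2-colored; at least 3 registers are needed.
3 registers suffice: register 1 → {n, b, d}; register 2 → {m, g, c, a}; register 3 → {e}. No two conflicting variables share a register.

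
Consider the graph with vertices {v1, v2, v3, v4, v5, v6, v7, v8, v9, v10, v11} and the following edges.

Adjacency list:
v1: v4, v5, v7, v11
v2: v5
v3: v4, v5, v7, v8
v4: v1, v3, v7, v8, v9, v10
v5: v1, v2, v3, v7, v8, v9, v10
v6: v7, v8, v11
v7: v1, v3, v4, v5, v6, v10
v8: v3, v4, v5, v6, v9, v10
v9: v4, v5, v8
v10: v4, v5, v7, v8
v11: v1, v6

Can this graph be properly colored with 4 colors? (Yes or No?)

The chromatic number is 3. v5, v7, v10 form a triangle, so at least 3 colors are needed.
3 colors suffice: color R → {v4, v5, v6}; color B → {v2, v7, v8, v11}; color G → {v1, v3, v9, v10}.
Since 4 ≥ 3, a proper 4-coloring certainly exists.

Yes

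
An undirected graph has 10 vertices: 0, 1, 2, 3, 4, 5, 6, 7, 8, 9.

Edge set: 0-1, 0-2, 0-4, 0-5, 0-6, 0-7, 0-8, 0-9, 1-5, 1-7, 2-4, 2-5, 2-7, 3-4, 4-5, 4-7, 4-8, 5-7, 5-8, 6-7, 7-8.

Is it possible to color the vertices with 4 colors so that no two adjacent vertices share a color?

No

0, 2, 4, 5, 7 are pairwise adjacent (a clique of size 5), so at least 5 colors are needed.
So 4 colors are not enough.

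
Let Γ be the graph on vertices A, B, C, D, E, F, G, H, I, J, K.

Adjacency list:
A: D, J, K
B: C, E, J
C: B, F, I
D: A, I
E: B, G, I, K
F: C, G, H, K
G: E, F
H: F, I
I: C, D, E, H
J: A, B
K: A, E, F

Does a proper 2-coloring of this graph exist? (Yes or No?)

The cycle K-A-D-I-E-K has odd length 5, so it cannot be 2-colored; at least 3 colors are needed.
So 2 colors are not enough.

No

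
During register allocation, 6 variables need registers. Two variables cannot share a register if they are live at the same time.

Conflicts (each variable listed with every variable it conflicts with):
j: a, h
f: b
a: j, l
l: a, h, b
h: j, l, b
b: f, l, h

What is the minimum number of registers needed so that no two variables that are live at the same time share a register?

3

l, h, b pairwise conflict, so at least 3 registers are needed.
Using 3 registers: j=2, f=1, a=1, l=2, h=1, b=3. Every pair that conflicts lands in different registers.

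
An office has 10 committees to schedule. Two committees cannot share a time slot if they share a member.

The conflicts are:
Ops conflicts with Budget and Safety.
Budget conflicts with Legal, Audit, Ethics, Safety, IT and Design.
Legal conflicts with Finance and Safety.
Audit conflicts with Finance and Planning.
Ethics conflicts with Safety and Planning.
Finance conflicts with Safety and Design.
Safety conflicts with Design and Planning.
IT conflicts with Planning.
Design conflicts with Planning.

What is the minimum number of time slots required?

3

Budget, Safety, Design are mutually in conflict, so at least 3 time slots are needed.
3 time slots suffice: time slot 1 → {Budget, Finance, Planning}; time slot 2 → {Audit, Safety, IT}; time slot 3 → {Ops, Legal, Ethics, Design}. No two conflicting committees share a time slot.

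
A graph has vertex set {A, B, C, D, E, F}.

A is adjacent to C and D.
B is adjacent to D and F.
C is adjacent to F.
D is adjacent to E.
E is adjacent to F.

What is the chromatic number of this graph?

The cycle F-C-A-D-B-F has odd length 5, so it cannot be 2-colored; at least 3 colors are needed.
3 colors suffice: color 1 → {D, F}; color 2 → {A, B, E}; color 3 → {C}. No two adjacent vertices share a color.

3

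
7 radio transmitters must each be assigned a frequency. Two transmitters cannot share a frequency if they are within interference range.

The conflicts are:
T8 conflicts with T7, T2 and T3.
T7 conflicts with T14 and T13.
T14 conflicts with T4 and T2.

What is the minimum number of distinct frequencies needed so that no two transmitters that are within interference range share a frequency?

T7 and T13 conflict, so at least 2 frequencies are needed.
A valid assignment using 2 frequencies: T8=1, T7=2, T14=1, T4=2, T2=2, T13=1, T3=2. No two conflicting transmitters share a frequency.

2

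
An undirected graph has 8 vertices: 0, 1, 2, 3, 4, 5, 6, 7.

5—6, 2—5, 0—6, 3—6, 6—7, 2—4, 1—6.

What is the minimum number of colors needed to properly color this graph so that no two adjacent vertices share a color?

2 and 4 are adjacent, so at least 2 colors are needed.
2 colors suffice: color a → {2, 6}; color b → {0, 1, 3, 4, 5, 7}. No two adjacent vertices share a color.

2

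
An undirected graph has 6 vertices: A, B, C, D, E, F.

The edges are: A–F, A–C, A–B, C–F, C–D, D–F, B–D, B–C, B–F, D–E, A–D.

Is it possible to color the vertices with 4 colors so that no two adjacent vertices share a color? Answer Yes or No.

A, B, C, D, F form a clique, so at least 5 colors are needed.
So 4 colors are not enough.

No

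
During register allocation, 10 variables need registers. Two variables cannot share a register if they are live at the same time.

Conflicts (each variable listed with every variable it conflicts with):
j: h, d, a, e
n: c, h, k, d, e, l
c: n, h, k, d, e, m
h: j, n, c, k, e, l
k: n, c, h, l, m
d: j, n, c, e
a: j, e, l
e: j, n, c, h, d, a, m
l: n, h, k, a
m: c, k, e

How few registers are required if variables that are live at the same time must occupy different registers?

n, h, k, l pairwise conflict, so at least 4 registers are needed.
4 registers suffice: j=2, n=3, c=2, h=4, k=1, d=4, a=3, e=1, l=2, m=3. Each listed conflict is separated.

4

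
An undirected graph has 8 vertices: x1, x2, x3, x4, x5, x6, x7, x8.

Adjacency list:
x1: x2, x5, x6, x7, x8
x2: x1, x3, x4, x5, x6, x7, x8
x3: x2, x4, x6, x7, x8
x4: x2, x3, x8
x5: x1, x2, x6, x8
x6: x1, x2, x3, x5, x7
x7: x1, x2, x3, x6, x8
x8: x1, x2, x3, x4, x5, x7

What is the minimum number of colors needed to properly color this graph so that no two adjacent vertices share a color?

x2, x3, x4, x8 are mutually adjacent (a clique of size 4), so at least 4 colors are needed.
4 colors suffice: color red → {x2}; color blue → {x6, x8}; color green → {x4, x5, x7}; color yellow → {x1, x3}. Each edge has distinct colors on its endpoints.

4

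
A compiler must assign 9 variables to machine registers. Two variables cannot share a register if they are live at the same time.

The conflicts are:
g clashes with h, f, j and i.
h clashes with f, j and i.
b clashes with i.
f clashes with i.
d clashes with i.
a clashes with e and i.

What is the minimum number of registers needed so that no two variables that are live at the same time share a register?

4

g, h, f, i are mutually in conflict, so at least 4 registers are needed.
A valid assignment using 4 registers: g=2, h=3, b=2, f=4, d=2, a=2, e=1, j=1, i=1. Each listed conflict is separated.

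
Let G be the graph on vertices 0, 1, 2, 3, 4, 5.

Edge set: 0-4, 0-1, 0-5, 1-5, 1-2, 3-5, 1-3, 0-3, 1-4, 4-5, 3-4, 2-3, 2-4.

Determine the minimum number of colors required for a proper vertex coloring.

5

0, 1, 3, 4, 5 are pairwise adjacent (a clique of size 5), so at least 5 colors are needed.
One proper 5-coloring: 0=d, 1=a, 2=d, 3=c, 4=b, 5=e. Each edge has distinct colors on its endpoints.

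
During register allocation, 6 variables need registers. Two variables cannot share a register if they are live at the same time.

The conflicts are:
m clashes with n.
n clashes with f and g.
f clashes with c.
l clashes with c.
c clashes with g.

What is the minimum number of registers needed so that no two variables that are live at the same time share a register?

l and c conflict, so at least 2 registers are needed.
2 registers suffice: register 1 → {n, c}; register 2 → {m, f, l, g}. Each listed conflict is separated.

2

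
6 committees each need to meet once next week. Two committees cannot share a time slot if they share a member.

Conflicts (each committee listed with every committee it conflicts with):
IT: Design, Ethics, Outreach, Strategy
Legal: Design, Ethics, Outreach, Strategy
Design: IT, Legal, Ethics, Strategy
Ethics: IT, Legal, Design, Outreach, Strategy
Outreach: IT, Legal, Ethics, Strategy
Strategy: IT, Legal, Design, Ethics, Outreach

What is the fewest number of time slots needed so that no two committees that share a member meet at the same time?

4

Legal, Design, Ethics, Strategy are mutually in conflict, so at least 4 time slots are needed.
4 time slots suffice: time slot 1 → {Ethics}; time slot 2 → {Strategy}; time slot 3 → {Design, Outreach}; time slot 4 → {IT, Legal}. Every pair that conflicts lands in different time slots.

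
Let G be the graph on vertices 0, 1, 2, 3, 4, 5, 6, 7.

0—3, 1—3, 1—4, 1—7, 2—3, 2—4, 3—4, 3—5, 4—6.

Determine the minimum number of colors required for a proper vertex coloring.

1, 3, 4 are pairwise adjacent, so at least 3 colors are needed.
3 colors suffice: color a → {3, 6, 7}; color b → {0, 4, 5}; color c → {1, 2}. Each edge has distinct colors on its endpoints.

3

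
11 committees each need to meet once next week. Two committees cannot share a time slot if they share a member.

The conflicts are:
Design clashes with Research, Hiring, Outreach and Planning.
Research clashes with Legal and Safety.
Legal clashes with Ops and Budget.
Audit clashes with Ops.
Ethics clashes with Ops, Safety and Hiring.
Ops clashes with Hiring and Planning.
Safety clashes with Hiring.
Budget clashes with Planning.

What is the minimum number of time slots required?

Ethics, Safety, Hiring pairwise conflict, so at least 3 time slots are needed.
3 time slots suffice: time slot 1 → {Design, Ops, Safety, Budget}; time slot 2 → {Research, Audit, Hiring, Outreach, Planning}; time slot 3 → {Legal, Ethics}. Every pair that conflicts lands in different time slots.

3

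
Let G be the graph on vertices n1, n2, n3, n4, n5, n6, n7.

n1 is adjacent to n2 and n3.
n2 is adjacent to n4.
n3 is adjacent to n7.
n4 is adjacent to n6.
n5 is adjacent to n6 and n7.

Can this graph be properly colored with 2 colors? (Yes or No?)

The cycle n5-n7-n3-n1-n2-n4-n6-n5 has odd length 7, so it cannot be 2-colored; at least 3 colors are needed.
So 2 colors are not enough.

No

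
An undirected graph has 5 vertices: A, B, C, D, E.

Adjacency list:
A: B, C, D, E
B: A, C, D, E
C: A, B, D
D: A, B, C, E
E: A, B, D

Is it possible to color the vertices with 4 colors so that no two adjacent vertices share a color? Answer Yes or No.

The chromatic number is 4. A, B, D, E are mutually adjacent (a clique of size 4), so at least 4 colors are needed.
4 colors suffice: color red → {A}; color blue → {D}; color green → {B}; color yellow → {C, E}.
That is already a proper 4-coloring.

Yes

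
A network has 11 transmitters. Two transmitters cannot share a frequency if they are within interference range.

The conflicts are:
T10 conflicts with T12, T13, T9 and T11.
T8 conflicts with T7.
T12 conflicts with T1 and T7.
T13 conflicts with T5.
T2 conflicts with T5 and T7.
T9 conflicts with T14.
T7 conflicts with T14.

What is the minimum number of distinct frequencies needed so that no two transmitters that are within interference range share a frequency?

The cycle T14-T9-T10-T12-T7-T14 has odd length 5, so it cannot be 2-colored; at least 3 frequencies are needed.
3 frequencies suffice: frequency 1 → {T10, T1, T5, T7}; frequency 2 → {T8, T12, T13, T2, T11, T14}; frequency 3 → {T9}. Each listed conflict is separated.

3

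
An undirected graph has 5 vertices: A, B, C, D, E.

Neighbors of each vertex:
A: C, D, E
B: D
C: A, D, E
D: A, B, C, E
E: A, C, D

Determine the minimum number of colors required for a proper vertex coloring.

4

A, C, D, E are mutually adjacent (a clique of size 4), so at least 4 colors are needed.
4 colors suffice: color red → {D}; color blue → {B, C}; color green → {A}; color yellow → {E}. Each edge has distinct colors on its endpoints.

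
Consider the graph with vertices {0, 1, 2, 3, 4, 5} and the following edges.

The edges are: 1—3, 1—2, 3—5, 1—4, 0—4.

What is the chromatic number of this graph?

0 and 4 are adjacent, so at least 2 colors are needed.
2 colors suffice: color red → {0, 1, 5}; color blue → {2, 3, 4}. Each edge has distinct colors on its endpoints.

2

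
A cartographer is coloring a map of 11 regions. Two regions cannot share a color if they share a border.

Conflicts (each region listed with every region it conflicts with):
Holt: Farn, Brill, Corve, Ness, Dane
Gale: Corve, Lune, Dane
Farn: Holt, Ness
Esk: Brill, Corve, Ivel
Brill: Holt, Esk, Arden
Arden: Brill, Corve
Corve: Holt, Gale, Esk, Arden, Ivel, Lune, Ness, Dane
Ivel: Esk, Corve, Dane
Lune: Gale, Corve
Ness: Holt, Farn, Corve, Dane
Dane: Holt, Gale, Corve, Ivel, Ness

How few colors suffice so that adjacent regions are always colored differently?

4

Holt, Corve, Ness, Dane pairwise conflict, so at least 4 colors are needed.
4 colors suffice: color 1 → {Farn, Brill, Corve}; color 2 → {Esk, Arden, Lune, Dane}; color 3 → {Holt, Gale, Ivel}; color 4 → {Ness}. Each listed conflict is separated.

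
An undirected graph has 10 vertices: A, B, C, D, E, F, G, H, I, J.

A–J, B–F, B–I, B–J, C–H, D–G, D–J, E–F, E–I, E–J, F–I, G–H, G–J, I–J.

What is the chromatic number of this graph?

3

D, G, J are mutually adjacent, so at least 3 colors are needed.
3 colors suffice: A=2, B=3, C=2, D=3, E=3, F=1, G=2, H=1, I=2, J=1. Every edge joins two different colors.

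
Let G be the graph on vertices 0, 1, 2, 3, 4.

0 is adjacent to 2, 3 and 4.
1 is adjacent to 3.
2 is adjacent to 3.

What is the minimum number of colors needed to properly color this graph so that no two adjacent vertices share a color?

3

0, 2, 3 form a triangle, so at least 3 colors are needed.
3 colors suffice: color a → {3, 4}; color b → {0, 1}; color c → {2}. No two adjacent vertices share a color.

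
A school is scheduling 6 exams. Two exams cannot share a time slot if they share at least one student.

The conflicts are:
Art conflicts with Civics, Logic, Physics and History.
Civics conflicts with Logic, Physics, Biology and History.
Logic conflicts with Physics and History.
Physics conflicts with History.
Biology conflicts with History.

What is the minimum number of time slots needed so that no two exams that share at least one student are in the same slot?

5

Art, Civics, Logic, Physics, History pairwise conflict, so at least 5 time slots are needed.
5 time slots suffice: time slot 1 → {History}; time slot 2 → {Civics}; time slot 3 → {Logic, Biology}; time slot 4 → {Physics}; time slot 5 → {Art}. No two conflicting exams share a time slot.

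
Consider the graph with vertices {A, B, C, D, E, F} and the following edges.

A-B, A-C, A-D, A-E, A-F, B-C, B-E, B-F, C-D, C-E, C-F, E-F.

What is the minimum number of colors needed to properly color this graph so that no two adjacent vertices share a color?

5

A, B, C, E, F are pairwise adjacent (a clique of size 5), so at least 5 colors are needed.
5 colors suffice: color 1 → {A}; color 2 → {C}; color 3 → {D, F}; color 4 → {B}; color 5 → {E}. Every edge joins two different colors.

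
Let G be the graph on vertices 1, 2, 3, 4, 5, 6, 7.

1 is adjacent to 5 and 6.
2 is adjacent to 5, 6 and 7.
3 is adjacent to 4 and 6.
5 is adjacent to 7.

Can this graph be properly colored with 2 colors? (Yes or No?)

2, 5, 7 are mutually adjacent, so at least 3 colors are needed.
So 2 colors are not enough.

No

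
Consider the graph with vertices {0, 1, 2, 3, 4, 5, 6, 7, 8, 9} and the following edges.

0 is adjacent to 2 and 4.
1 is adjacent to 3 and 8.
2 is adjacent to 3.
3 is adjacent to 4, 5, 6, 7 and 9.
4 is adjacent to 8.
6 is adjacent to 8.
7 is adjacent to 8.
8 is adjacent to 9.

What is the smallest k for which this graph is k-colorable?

2

0 and 4 are adjacent, so at least 2 colors are needed.
2 colors suffice: color a → {0, 3, 8}; color b → {1, 2, 4, 5, 6, 7, 9}. Every edge joins two different colors.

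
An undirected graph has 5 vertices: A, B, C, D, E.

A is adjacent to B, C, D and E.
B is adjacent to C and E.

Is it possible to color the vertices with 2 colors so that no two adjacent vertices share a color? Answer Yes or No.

A, B, E are pairwise adjacent, so at least 3 colors are needed.
So 2 colors are not enough.

No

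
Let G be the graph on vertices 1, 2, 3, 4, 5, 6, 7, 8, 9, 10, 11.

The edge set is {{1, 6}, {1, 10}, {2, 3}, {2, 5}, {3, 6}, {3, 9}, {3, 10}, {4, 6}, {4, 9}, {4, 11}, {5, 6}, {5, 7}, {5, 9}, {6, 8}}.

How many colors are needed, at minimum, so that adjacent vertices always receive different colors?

5 and 9 are adjacent, so at least 2 colors are needed.
A valid assignment using 2 colors: 1=blue, 2=red, 3=blue, 4=blue, 5=blue, 6=red, 7=red, 8=blue, 9=red, 10=red, 11=red. No two adjacent vertices share a color.

2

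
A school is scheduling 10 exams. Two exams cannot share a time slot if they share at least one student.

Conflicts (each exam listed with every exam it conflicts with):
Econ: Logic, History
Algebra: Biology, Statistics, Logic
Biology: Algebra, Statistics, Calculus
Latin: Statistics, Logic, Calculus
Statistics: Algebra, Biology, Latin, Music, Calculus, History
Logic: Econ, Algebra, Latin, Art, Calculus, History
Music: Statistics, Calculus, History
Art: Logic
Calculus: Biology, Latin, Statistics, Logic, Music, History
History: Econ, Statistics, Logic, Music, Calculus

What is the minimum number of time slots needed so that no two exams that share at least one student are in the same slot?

4

Statistics, Music, Calculus, History all conflict with each other, so at least 4 time slots are needed.
4 time slots suffice: time slot 1 → {Statistics, Logic}; time slot 2 → {Econ, Algebra, Art, Calculus}; time slot 3 → {Biology, Latin, History}; time slot 4 → {Music}. No two conflicting exams share a time slot.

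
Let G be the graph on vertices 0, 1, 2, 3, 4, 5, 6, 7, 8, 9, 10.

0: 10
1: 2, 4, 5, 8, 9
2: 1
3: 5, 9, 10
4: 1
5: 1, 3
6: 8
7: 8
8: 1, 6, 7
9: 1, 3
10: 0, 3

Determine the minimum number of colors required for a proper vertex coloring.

7 and 8 are adjacent, so at least 2 colors are needed.
2 colors suffice: color red → {0, 1, 3, 6, 7}; color blue → {2, 4, 5, 8, 9, 10}. No two adjacent vertices share a color.

2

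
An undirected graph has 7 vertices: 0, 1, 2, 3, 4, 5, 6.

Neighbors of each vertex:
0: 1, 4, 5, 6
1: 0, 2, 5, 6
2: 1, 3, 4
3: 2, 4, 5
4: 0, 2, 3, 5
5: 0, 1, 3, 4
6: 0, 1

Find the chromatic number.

0, 1, 5 form a triangle, so at least 3 colors are needed.
3 colors suffice: color a → {1, 4}; color b → {2, 5, 6}; color c → {0, 3}. Every edge joins two different colors.

3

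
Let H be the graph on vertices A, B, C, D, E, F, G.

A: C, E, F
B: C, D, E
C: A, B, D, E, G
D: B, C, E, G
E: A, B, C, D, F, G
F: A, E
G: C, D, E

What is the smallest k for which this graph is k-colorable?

B, C, D, E form a clique, so at least 4 colors are needed.
4 colors suffice: color red → {E}; color blue → {C, F}; color green → {A, D}; color yellow → {B, G}. Every edge joins two different colors.

4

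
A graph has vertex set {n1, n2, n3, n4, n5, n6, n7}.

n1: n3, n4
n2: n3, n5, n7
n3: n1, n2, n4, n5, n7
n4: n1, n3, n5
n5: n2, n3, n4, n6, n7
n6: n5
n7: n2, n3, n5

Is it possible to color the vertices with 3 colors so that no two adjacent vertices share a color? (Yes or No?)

No

n2, n3, n5, n7 form a clique, so at least 4 colors are needed.
So 3 colors are not enough.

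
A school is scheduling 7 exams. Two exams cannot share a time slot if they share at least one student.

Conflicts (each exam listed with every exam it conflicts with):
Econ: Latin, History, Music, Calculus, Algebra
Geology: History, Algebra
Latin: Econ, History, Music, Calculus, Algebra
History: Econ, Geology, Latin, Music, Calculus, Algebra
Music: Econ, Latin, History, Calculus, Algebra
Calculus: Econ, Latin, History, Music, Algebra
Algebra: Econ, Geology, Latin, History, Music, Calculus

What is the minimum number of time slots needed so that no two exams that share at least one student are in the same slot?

6

Econ, Latin, History, Music, Calculus, Algebra all conflict with each other, so at least 6 time slots are needed.
6 time slots suffice: time slot 1 → {History}; time slot 2 → {Algebra}; time slot 3 → {Geology, Latin}; time slot 4 → {Calculus}; time slot 5 → {Econ}; time slot 6 → {Music}. Each listed conflict is separated.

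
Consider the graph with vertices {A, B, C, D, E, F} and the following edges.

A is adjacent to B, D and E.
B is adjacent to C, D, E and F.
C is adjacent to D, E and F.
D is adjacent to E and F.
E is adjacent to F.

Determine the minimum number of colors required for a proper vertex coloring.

B, C, D, E, F form a clique, so at least 5 colors are needed.
One proper 5-coloring: A=4, B=1, C=4, D=3, E=2, F=5. No two adjacent vertices share a color.

5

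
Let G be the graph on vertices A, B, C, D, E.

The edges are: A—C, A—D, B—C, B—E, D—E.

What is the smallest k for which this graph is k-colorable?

The cycle D-A-C-B-E-D has odd length 5, so it cannot be 2-colored; at least 3 colors are needed.
3 colors suffice: A=blue, B=blue, C=red, D=red, E=green. Each edge has distinct colors on its endpoints.

3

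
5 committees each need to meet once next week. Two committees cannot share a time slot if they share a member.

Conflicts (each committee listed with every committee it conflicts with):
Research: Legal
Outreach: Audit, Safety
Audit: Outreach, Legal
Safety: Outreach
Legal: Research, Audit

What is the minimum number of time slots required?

Research and Legal conflict, so at least 2 time slots are needed.
2 time slots suffice: time slot 1 → {Outreach, Legal}; time slot 2 → {Research, Audit, Safety}. Each listed conflict is separated.

2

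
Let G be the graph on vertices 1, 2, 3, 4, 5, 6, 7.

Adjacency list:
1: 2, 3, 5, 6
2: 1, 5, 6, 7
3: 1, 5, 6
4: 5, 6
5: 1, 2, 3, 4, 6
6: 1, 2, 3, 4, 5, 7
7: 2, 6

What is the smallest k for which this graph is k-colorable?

4

1, 3, 5, 6 form a clique, so at least 4 colors are needed.
4 colors suffice: color a → {6}; color b → {5, 7}; color c → {1, 4}; color d → {2, 3}. Every edge joins two different colors.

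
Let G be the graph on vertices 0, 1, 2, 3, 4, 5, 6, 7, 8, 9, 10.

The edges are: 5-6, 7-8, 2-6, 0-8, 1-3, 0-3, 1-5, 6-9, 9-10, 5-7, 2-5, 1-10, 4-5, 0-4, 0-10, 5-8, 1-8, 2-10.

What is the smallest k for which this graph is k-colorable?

5, 7, 8 are pairwise adjacent, so at least 3 colors are needed.
3 colors suffice: color red → {3, 5, 10}; color blue → {2, 4, 8, 9}; color green → {0, 1, 6, 7}. Every edge joins two different colors.

3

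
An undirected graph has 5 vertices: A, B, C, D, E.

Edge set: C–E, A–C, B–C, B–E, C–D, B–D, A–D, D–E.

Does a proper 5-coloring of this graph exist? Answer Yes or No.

Yes

The chromatic number is 4. B, C, D, E are pairwise adjacent (a clique of size 4), so at least 4 colors are needed.
4 colors suffice: color 1 → {C}; color 2 → {D}; color 3 → {A, B}; color 4 → {E}.
Since 5 ≥ 4, a proper 5-coloring certainly exists.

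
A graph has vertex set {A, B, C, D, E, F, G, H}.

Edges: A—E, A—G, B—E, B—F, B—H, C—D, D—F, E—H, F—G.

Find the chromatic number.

B, E, H are mutually adjacent, so at least 3 colors are needed.
3 colors suffice: color red → {C, E, F}; color blue → {A, B, D}; color green → {G, H}. No two adjacent vertices share a color.

3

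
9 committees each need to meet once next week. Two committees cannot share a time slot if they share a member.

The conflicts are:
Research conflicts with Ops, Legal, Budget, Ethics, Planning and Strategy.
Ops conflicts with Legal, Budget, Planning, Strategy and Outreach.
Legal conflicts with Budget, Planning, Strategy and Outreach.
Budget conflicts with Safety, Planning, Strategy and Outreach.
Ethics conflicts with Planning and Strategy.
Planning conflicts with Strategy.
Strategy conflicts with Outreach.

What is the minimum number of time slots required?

6

Research, Ops, Legal, Budget, Planning, Strategy are mutually in conflict, so at least 6 time slots are needed.
6 time slots suffice: time slot 1 → {Safety, Strategy}; time slot 2 → {Budget, Ethics}; time slot 3 → {Legal}; time slot 4 → {Planning, Outreach}; time slot 5 → {Ops}; time slot 6 → {Research}. Every pair that conflicts lands in different time slots.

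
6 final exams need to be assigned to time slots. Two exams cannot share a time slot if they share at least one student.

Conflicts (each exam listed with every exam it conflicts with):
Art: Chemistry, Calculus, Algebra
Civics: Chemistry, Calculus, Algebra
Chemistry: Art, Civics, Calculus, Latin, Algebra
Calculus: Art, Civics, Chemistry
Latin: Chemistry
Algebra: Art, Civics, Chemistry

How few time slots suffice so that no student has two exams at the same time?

Civics, Chemistry, Calculus are mutually in conflict, so at least 3 time slots are needed.
Using 3 time slots: Art=2, Civics=2, Chemistry=1, Calculus=3, Latin=2, Algebra=3. No two conflicting exams share a time slot.

3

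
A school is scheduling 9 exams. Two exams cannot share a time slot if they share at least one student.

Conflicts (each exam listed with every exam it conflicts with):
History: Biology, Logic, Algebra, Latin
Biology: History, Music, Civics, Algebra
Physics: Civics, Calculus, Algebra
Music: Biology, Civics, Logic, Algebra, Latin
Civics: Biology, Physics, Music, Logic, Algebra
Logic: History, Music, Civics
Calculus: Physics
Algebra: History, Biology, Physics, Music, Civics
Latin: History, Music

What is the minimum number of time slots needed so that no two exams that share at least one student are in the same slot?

Biology, Music, Civics, Algebra are mutually in conflict, so at least 4 time slots are needed.
4 time slots suffice: time slot 1 → {Logic, Calculus, Algebra, Latin}; time slot 2 → {History, Physics, Music}; time slot 3 → {Civics}; time slot 4 → {Biology}. Every pair that conflicts lands in different time slots.

4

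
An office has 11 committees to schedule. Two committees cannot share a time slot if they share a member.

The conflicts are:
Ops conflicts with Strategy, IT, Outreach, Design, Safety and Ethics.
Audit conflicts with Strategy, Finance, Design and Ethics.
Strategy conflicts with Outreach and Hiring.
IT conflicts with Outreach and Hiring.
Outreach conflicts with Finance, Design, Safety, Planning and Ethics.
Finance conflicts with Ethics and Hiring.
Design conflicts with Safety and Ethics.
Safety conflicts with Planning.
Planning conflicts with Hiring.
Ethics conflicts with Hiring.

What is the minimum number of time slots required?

4

Ops, Outreach, Design, Safety all conflict with each other, so at least 4 time slots are needed.
Using 4 time slots: Ops=3, Audit=1, Strategy=2, IT=2, Outreach=1, Finance=3, Design=4, Safety=2, Planning=3, Ethics=2, Hiring=1. Each listed conflict is separated.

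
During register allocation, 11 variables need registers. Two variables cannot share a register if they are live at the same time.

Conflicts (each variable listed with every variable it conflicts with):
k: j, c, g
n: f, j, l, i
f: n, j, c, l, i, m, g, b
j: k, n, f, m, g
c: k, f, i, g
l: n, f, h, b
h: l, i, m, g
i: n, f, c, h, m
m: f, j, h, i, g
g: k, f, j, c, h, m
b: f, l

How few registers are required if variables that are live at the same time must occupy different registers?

4

f, j, m, g pairwise conflict, so at least 4 registers are needed.
4 registers suffice: register 1 → {k, f, h}; register 2 → {l, i, g}; register 3 → {j, c, b}; register 4 → {n, m}. Each listed conflict is separated.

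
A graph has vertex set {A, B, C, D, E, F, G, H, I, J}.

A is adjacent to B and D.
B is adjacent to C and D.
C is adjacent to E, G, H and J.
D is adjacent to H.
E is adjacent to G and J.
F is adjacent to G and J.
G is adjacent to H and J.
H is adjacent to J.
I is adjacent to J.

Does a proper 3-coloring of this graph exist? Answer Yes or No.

No

C, E, G, J are pairwise adjacent (a clique of size 4), so at least 4 colors are needed.
So 3 colors are not enough.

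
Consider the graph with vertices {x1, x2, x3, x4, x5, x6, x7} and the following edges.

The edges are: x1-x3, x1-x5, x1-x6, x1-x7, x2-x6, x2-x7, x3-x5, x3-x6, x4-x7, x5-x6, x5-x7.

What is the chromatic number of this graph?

4

x1, x3, x5, x6 are mutually adjacent (a clique of size 4), so at least 4 colors are needed.
4 colors suffice: color R → {x6, x7}; color B → {x2, x4, x5}; color G → {x1}; color Y → {x3}. Every edge joins two different colors.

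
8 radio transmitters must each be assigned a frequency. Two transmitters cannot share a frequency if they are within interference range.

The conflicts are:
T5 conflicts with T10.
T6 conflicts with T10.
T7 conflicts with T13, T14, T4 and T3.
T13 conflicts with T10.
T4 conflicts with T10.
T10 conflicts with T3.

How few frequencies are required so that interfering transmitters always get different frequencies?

2

T7 and T13 conflict, so at least 2 frequencies are needed.
2 frequencies suffice: frequency 1 → {T7, T10}; frequency 2 → {T5, T6, T13, T14, T4, T3}. Every pair that conflicts lands in different frequencies.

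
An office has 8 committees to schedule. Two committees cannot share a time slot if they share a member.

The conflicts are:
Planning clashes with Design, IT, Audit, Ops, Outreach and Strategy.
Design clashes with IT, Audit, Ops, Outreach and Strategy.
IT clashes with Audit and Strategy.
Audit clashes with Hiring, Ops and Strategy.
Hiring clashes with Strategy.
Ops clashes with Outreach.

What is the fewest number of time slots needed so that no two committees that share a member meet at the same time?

Planning, Design, IT, Audit, Strategy pairwise conflict, so at least 5 time slots are needed.
Using 5 time slots: Planning=2, Design=3, IT=5, Audit=1, Hiring=2, Ops=4, Outreach=1, Strategy=4. No two conflicting committees share a time slot.

5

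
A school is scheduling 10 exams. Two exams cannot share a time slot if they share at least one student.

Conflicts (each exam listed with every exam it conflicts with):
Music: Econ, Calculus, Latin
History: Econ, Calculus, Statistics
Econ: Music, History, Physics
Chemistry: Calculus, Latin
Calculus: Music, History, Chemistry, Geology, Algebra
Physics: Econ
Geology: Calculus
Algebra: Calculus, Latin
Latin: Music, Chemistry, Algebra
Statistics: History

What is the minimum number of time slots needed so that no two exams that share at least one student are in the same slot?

Econ and Physics conflict, so at least 2 time slots are needed.
2 time slots suffice: time slot 1 → {Econ, Calculus, Latin, Statistics}; time slot 2 → {Music, History, Chemistry, Physics, Geology, Algebra}. No two conflicting exams share a time slot.

2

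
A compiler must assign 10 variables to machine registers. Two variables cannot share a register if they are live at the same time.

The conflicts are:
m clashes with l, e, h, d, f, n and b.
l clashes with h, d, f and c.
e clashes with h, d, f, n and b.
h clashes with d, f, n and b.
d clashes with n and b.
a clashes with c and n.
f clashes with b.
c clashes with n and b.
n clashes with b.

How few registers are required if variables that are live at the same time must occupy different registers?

6

m, e, h, d, n, b are mutually in conflict, so at least 6 registers are needed.
6 registers suffice: register 1 → {h, c}; register 2 → {l, a, b}; register 3 → {m}; register 4 → {f, n}; register 5 → {e}; register 6 → {d}. Every pair that conflicts lands in different registers.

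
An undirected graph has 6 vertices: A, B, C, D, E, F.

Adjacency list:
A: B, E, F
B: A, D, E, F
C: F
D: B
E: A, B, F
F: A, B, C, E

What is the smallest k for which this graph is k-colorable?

A, B, E, F are pairwise adjacent (a clique of size 4), so at least 4 colors are needed.
4 colors suffice: color 1 → {D, F}; color 2 → {B, C}; color 3 → {E}; color 4 → {A}. Every edge joins two different colors.

4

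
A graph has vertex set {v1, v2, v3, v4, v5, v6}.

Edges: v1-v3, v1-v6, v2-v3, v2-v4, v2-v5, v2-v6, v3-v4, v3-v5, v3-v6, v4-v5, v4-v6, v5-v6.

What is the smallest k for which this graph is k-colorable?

v2, v3, v4, v5, v6 form a clique, so at least 5 colors are needed.
5 colors suffice: color 1 → {v3}; color 2 → {v6}; color 3 → {v1, v4}; color 4 → {v5}; color 5 → {v2}. Every edge joins two different colors.

5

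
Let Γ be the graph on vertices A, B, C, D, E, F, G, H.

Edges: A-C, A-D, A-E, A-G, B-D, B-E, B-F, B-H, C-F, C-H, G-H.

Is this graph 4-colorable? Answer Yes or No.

The chromatic number is 3. The cycle F-B-E-A-C-F has odd length 5, so it cannot be 2-colored; at least 3 colors are needed.
3 colors suffice: color 1 → {A, B}; color 2 → {D, E, F, H}; color 3 → {C, G}.
Since 4 ≥ 3, a proper 4-coloring certainly exists.

Yes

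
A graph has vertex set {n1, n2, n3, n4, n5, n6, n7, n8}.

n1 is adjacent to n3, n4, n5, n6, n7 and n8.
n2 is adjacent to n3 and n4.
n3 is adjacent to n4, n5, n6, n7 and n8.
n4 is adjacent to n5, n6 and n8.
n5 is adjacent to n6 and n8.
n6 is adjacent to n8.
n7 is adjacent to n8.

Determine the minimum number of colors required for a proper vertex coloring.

n1, n3, n4, n5, n6, n8 are pairwise adjacent (a clique of size 6), so at least 6 colors are needed.
6 colors suffice: color 1 → {n3}; color 2 → {n2, n8}; color 3 → {n1}; color 4 → {n4, n7}; color 5 → {n5}; color 6 → {n6}. Each edge has distinct colors on its endpoints.

6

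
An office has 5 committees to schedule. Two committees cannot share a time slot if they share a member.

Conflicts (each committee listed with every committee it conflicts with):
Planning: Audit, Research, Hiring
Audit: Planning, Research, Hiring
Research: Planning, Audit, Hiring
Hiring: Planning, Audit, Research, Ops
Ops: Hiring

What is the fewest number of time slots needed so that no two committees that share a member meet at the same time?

4

Planning, Audit, Research, Hiring pairwise conflict, so at least 4 time slots are needed.
4 time slots suffice: time slot 1 → {Hiring}; time slot 2 → {Planning, Ops}; time slot 3 → {Audit}; time slot 4 → {Research}. No two conflicting committees share a time slot.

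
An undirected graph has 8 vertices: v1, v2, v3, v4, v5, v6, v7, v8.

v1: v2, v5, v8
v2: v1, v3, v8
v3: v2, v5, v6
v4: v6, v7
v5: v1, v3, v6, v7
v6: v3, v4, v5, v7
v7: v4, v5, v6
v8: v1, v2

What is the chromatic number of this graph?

v3, v5, v6 are pairwise adjacent, so at least 3 colors are needed.
3 colors suffice: color red → {v2, v4, v5}; color blue → {v1, v6}; color green → {v3, v7, v8}. No two adjacent vertices share a color.

3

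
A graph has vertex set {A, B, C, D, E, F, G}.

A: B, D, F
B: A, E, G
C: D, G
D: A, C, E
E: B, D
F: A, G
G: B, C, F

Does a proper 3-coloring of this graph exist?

The chromatic number is 3. The cycle G-B-E-D-C-G has odd length 5, so it cannot be 2-colored; at least 3 colors are needed.
A valid assignment using 3 colors: A=red, B=blue, C=green, D=blue, E=red, F=blue, G=red.
That is already a proper 3-coloring.

Yes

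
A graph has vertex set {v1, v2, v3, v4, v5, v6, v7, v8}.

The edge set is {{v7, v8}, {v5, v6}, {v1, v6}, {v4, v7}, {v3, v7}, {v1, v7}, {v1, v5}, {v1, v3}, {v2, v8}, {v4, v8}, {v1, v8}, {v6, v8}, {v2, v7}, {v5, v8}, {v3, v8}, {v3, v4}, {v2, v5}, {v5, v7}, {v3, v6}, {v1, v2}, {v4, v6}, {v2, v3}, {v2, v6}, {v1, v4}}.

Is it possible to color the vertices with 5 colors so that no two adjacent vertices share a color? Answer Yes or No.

The chromatic number is 5. v1, v2, v5, v6, v8 are pairwise adjacent (a clique of size 5), so at least 5 colors are needed.
5 colors suffice: color 1 → {v1}; color 2 → {v8}; color 3 → {v6, v7}; color 4 → {v2, v4}; color 5 → {v3, v5}.
That is already a proper 5-coloring.

Yes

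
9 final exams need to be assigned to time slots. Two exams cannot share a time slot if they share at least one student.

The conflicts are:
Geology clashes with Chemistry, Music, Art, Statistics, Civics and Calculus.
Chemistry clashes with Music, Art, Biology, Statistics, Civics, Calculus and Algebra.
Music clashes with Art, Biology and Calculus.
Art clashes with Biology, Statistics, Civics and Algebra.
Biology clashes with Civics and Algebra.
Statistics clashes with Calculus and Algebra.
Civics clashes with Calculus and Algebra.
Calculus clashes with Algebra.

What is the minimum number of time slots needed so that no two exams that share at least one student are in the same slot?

5

Chemistry, Art, Biology, Civics, Algebra all conflict with each other, so at least 5 time slots are needed.
A valid assignment using 5 time slots: Geology=3, Chemistry=1, Music=4, Art=2, Biology=5, Statistics=4, Civics=4, Calculus=2, Algebra=3. Each listed conflict is separated.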